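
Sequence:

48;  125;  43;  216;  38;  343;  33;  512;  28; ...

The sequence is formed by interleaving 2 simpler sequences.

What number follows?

Split by position mod 2 into 2 tracks.
Track A is 48, 43, 38, 33, 28, which is linear: a_n = 53 − 5·n.
Track B is 125, 216, 343, 512, which is perfect cubes starting at 5³.
The 10th slot belongs to track B; its 5th term is 729.

729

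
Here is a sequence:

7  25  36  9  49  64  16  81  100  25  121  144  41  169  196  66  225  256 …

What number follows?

107

Reading positions in blocks of 3 reveals the pattern ABB — 2 tracks woven together.
Stream A: 7, 9, 16, 25, 41, 66 (Fibonacci-style (each term is the sum of the two before it)).
Stream B: 25, 36, 49, 64, 81, 100, 121, 144, 169, 196, 225, 256 (the squares 5², 6², 7², …).
Term 19 comes from stream A (its 7th entry): 107.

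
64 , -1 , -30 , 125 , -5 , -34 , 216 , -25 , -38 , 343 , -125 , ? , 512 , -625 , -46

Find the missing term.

Split by position mod 3: positions 1, 4, 7, … form one track, and each other residue class forms its own.
Subsequence A is 64, 125, 216, 343, 512, which is consecutive cubes n³ from n = 4.
Subsequence B is -1, -5, -25, -125, -625, which is geometric, ×5 each step.
Subsequence C is -30, -34, -38, ?, -46, which is arithmetic, step −4.
The gap is subsequence C's term 4; the rule gives -42.

-42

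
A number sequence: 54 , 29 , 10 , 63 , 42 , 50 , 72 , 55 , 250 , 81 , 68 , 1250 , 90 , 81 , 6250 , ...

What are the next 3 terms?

99, 94, 31250

The terms cycle through 3 interleaved subsequences.
Track A: 54, 63, 72, 81, 90. Adding 9 each time.
Track B: 29, 42, 55, 68, 81. Arithmetic with common difference +13.
Track C: 10, 50, 250, 1250, 6250. Geometric, ×5 each step.
Position 16 falls in track A as its term 6, giving 99.
Position 17 falls in track B as its term 6, giving 94.
The 18th slot belongs to track C; its 6th term is 31250.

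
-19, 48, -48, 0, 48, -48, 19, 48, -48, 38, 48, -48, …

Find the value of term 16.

Positions follow the repeating pattern ABB; grouping by letter gives 2 tracks.
Subsequence A = -19, 0, 19, 38: linear: a_n = -38 + 19·n.
Subsequence B = 48, -48, 48, -48, 48, -48, 48, -48: oscillating between 48 and -48.
The 16th slot belongs to subsequence A; its 6th term is 76.

76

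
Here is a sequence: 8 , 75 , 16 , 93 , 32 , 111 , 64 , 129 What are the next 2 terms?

128, 147

Taking every 2nd term gives 2 separate tracks.
Subsequence A: 8, 16, 32, 64 — powers 2^3, 2^4, 2^5, ….
Subsequence B: 75, 93, 111, 129 — arithmetic, step +18.
Position 9 → subsequence A, term 5 = 128.
Position 10 → subsequence B, term 5 = 147.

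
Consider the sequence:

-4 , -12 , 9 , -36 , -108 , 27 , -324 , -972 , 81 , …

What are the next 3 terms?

-2916, -8748, 243

The slot pattern repeats as AAB (period 3), so there are 2 interleaved tracks.
Track A: -4, -12, -36, -108, -324, -972 — multiplying by 3 each time.
Track B: 9, 27, 81 — successive powers of 3.
Term 10 comes from track A (its 7th entry): -2916.
Position 11 → track A, term 8 = -8748.
Position 12 → track B, term 4 = 243.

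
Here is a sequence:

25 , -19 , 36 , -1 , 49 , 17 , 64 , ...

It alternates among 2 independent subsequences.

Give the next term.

35

Positions 1, 3, 5, … form one subsequence and positions 2, 4, 6, … form another.
Track A = 25, 36, 49, 64: consecutive squares n² from n = 5.
Track B = -19, -1, 17: linear: a_n = -37 + 18·n.
Term 8 comes from track B (its 4th entry): 35.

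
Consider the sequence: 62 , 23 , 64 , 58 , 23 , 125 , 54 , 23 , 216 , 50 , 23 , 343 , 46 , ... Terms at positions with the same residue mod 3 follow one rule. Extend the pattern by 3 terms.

Split by position mod 3 into 3 tracks.
Track A = 62, 58, 54, 50, 46: subtracting 4 each time.
Track B = 23, 23, 23, 23: constant 23.
Track C = 64, 125, 216, 343: perfect cubes starting at 4³.
Position 14 falls in track B as its term 5, giving 23.
The 15th slot belongs to track C; its 5th term is 512.
Position 16 falls in track A as its term 6, giving 42.

23, 512, 42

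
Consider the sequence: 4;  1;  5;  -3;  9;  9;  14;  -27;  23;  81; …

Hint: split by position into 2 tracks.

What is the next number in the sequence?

Taking every 2nd term gives 2 separate tracks.
Track A: 4, 5, 9, 14, 23. A Fibonacci-like recurrence a_n = a_{n-1} + a_{n-2}.
Track B: 1, -3, 9, -27, 81. Geometric with ratio -3.
The 11th slot belongs to track A; its 6th term is 37.

37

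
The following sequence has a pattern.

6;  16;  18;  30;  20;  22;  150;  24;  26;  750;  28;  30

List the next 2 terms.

Reading positions in blocks of 3 reveals the pattern ABB — 2 tracks woven together.
Subsequence A: 6, 30, 150, 750. A geometric progression (common ratio 5).
Subsequence B: 16, 18, 20, 22, 24, 26, 28, 30. Arithmetic, step +2.
Position 13 falls in subsequence A as its term 5, giving 3750.
Term 14 comes from subsequence B (its 9th entry): 32.

3750, 32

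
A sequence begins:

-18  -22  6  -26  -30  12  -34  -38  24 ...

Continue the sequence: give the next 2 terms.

-42, -46

Reading positions in blocks of 3 reveals the pattern AAB — 2 tracks woven together.
Track A is -18, -22, -26, -30, -34, -38, which is subtracting 4 each time.
Track B is 6, 12, 24, which is geometric, ×2 each step.
The 10th slot belongs to track A; its 7th term is -42.
Position 11 → track A, term 8 = -46.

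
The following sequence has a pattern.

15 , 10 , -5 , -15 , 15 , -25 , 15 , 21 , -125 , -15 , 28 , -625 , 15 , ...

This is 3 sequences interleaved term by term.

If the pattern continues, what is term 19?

15

The terms cycle through 3 interleaved subsequences.
Track A: 15, -15, 15, -15, 15 — the oscillation 15·(−1)^(n+1).
Track B: 10, 15, 21, 28 — the triangular numbers T_4, T_5, ….
Track C: -5, -25, -125, -625 — geometric, ×5 each step.
Term 19 comes from track A (its 7th entry): 15.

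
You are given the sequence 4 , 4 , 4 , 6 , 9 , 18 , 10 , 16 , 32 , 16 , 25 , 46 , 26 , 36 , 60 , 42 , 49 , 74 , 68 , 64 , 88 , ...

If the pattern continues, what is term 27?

Split by position mod 3: positions 1, 4, 7, … form one track, and each other residue class forms its own.
Track A: 4, 6, 10, 16, 26, 42, 68 (Fibonacci-style (each term is the sum of the two before it)).
Track B: 4, 9, 16, 25, 36, 49, 64 (perfect squares starting at 2²).
Track C: 4, 18, 32, 46, 60, 74, 88 (linear: a_n = -10 + 14·n).
The 27th slot belongs to track C; its 9th term is 116.

116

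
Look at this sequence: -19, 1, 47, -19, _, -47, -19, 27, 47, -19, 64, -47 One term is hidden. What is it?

Taking every 3rd term gives 3 separate tracks.
Stream A: -19, -19, -19, -19. The constant sequence -19.
Stream B: 1, ?, 27, 64. Consecutive cubes n³ from n = 1.
Stream C: 47, -47, 47, -47. Oscillating between 47 and -47.
Stream B's pattern makes the blank 8.

8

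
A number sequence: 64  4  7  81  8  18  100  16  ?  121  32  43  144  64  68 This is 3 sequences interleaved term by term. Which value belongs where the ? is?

Split by position mod 3 into 3 tracks.
Stream A is 64, 81, 100, 121, 144, which is perfect squares starting at 8².
Stream B is 4, 8, 16, 32, 64, which is powers 2^2, 2^3, 2^4, ….
Stream C is 7, 18, ?, 43, 68, which is a Fibonacci-like recurrence a_n = a_{n-1} + a_{n-2}.
Filling stream C at index 3 by its rule yields 25.

25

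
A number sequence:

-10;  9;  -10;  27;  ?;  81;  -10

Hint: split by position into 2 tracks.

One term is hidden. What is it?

-10

Positions 1, 3, 5, … form one subsequence and positions 2, 4, 6, … form another.
Track A = -10, -10, ?, -10: the constant sequence -10.
Track B = 9, 27, 81: powers of 3.
So the missing entry in track A is -10.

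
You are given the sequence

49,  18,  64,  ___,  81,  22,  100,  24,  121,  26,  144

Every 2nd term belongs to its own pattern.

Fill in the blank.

20

Taking every 2nd term gives 2 separate tracks.
Track A: 49, 64, 81, 100, 121, 144 (consecutive squares n² from n = 7).
Track B: 18, ?, 22, 24, 26 (linear: a_n = 16 + 2·n).
Track B's pattern makes the blank 20.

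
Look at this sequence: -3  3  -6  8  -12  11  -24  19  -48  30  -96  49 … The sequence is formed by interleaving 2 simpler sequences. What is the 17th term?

Positions 1, 3, 5, … form one subsequence and positions 2, 4, 6, … form another.
Track A: -3, -6, -12, -24, -48, -96. A geometric progression (common ratio 2).
Track B: 3, 8, 11, 19, 30, 49. Each term equals the sum of the previous two.
Position 17 falls in track A as its term 9, giving -768.

-768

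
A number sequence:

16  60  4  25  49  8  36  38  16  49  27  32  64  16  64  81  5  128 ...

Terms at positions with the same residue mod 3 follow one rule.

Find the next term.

100

Taking every 3rd term gives 3 separate tracks.
Track A = 16, 25, 36, 49, 64, 81: consecutive squares n² from n = 4.
Track B = 60, 49, 38, 27, 16, 5: arithmetic, step −11.
Track C = 4, 8, 16, 32, 64, 128: successive powers of 2.
Position 19 falls in track A as its term 7, giving 100.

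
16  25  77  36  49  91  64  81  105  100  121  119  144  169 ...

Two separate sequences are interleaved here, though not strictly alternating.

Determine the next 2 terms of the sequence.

The slot pattern repeats as AAB (period 3), so there are 2 interleaved tracks.
Track A: 16, 25, 36, 49, 64, 81, 100, 121, 144, 169 — consecutive squares n² from n = 4.
Track B: 77, 91, 105, 119 — arithmetic with common difference +14.
Term 15 comes from track B (its 5th entry): 133.
Term 16 comes from track A (its 11th entry): 196.

133, 196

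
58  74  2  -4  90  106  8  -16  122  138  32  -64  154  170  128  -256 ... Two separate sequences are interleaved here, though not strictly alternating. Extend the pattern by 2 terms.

The slot pattern repeats as AABB (period 4), so there are 2 interleaved tracks.
Stream A is 58, 74, 90, 106, 122, 138, 154, 170, which is adding 16 each time.
Stream B is 2, -4, 8, -16, 32, -64, 128, -256, which is geometric with ratio -2.
Term 17 comes from stream A (its 9th entry): 186.
Position 18 → stream A, term 10 = 202.

186, 202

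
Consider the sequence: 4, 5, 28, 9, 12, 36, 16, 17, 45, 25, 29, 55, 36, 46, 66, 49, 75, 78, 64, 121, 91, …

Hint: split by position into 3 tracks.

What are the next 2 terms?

81, 196

Taking every 3rd term gives 3 separate tracks.
Subsequence A: 4, 9, 16, 25, 36, 49, 64 — the squares 2², 3², 4², ….
Subsequence B: 5, 12, 17, 29, 46, 75, 121 — a Fibonacci-like recurrence a_n = a_{n-1} + a_{n-2}.
Subsequence C: 28, 36, 45, 55, 66, 78, 91 — the triangular numbers T_7, T_8, ….
Position 22 → subsequence A, term 8 = 81.
Position 23 falls in subsequence B as its term 8, giving 196.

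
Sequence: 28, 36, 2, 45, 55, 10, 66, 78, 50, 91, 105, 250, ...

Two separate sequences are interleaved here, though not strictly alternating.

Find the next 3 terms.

120, 136, 1250

The slot pattern repeats as AAB (period 3), so there are 2 interleaved tracks.
Subsequence A = 28, 36, 45, 55, 66, 78, 91, 105: triangular numbers starting at T_7.
Subsequence B = 2, 10, 50, 250: geometric with ratio 5.
The 13th slot belongs to subsequence A; its 9th term is 120.
Position 14 → subsequence A, term 10 = 136.
The 15th slot belongs to subsequence B; its 5th term is 1250.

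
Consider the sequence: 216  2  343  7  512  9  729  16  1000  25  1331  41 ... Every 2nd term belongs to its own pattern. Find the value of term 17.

Split by position mod 2 into 2 tracks.
Stream A: 216, 343, 512, 729, 1000, 1331 — perfect cubes starting at 6³.
Stream B: 2, 7, 9, 16, 25, 41 — Fibonacci-style (each term is the sum of the two before it).
Term 17 comes from stream A (its 9th entry): 2744.

2744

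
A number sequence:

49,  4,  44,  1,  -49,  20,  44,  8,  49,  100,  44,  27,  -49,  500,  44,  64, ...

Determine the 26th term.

62500

Split by position mod 4: positions 1, 5, 9, … form one track, and each other residue class forms its own.
Subsequence A: 49, -49, 49, -49. Oscillating between 49 and -49.
Subsequence B: 4, 20, 100, 500. Geometric with ratio 5.
Subsequence C: 44, 44, 44, 44. Always 44.
Subsequence D: 1, 8, 27, 64. Perfect cubes starting at 1³.
Position 26 → subsequence B, term 7 = 62500.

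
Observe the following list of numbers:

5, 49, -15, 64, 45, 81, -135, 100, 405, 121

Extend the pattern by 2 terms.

-1215, 144

Odd-indexed and even-indexed terms follow separate rules.
Subsequence A: 5, -15, 45, -135, 405 — multiplying by -3 each time.
Subsequence B: 49, 64, 81, 100, 121 — the squares 7², 8², 9², ….
Position 11 falls in subsequence A as its term 6, giving -1215.
The 12th slot belongs to subsequence B; its 6th term is 144.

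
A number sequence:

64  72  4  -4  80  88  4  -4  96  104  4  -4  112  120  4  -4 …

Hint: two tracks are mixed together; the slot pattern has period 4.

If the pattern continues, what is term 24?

-4

Reading positions in blocks of 4 reveals the pattern AABB — 2 tracks woven together.
Subsequence A is 64, 72, 80, 88, 96, 104, 112, 120, which is arithmetic with common difference +8.
Subsequence B is 4, -4, 4, -4, 4, -4, 4, -4, which is oscillating between 4 and -4.
Term 24 comes from subsequence B (its 12th entry): -4.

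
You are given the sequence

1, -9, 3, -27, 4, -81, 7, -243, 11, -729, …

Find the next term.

Odd-indexed and even-indexed terms follow separate rules.
Track A: 1, 3, 4, 7, 11 — a Fibonacci-like recurrence a_n = a_{n-1} + a_{n-2}.
Track B: -9, -27, -81, -243, -729 — geometric, ×3 each step.
Position 11 falls in track A as its term 6, giving 18.

18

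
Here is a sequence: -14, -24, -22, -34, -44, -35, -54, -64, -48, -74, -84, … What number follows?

Positions follow the repeating pattern AAB; grouping by letter gives 2 tracks.
Subsequence A: -14, -24, -34, -44, -54, -64, -74, -84. Subtracting 10 each time.
Subsequence B: -22, -35, -48. Subtracting 13 each time.
Position 12 → subsequence B, term 4 = -61.

-61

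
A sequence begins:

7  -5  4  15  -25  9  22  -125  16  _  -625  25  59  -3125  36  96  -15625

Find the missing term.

Split by position mod 3 into 3 tracks.
Track A: 7, 15, 22, ?, 59, 96 (Fibonacci-style (each term is the sum of the two before it)).
Track B: -5, -25, -125, -625, -3125, -15625 (geometric with ratio 5).
Track C: 4, 9, 16, 25, 36 (perfect squares starting at 2²).
Track A's pattern makes the blank 37.

37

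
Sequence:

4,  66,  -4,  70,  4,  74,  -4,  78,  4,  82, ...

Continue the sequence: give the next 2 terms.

The terms cycle through 2 interleaved subsequences.
Subsequence A = 4, -4, 4, -4, 4: alternating ±4.
Subsequence B = 66, 70, 74, 78, 82: arithmetic with common difference +4.
Term 11 comes from subsequence A (its 6th entry): -4.
Position 12 → subsequence B, term 6 = 86.

-4, 86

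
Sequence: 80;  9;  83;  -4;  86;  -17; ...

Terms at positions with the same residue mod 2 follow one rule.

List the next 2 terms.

89, -30

Positions 1, 3, 5, … form one subsequence and positions 2, 4, 6, … form another.
Stream A is 80, 83, 86, which is adding 3 each time.
Stream B is 9, -4, -17, which is arithmetic with common difference −13.
Position 7 falls in stream A as its term 4, giving 89.
Position 8 falls in stream B as its term 4, giving -30.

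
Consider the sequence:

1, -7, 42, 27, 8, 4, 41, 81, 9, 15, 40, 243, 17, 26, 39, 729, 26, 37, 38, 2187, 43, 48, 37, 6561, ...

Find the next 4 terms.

69, 59, 36, 19683

Split by position mod 4 into 4 tracks.
Subsequence A: 1, 8, 9, 17, 26, 43 — a Fibonacci-like recurrence a_n = a_{n-1} + a_{n-2}.
Subsequence B: -7, 4, 15, 26, 37, 48 — arithmetic with common difference +11.
Subsequence C: 42, 41, 40, 39, 38, 37 — arithmetic with common difference −1.
Subsequence D: 27, 81, 243, 729, 2187, 6561 — successive powers of 3.
Position 25 → subsequence A, term 7 = 69.
Position 26 falls in subsequence B as its term 7, giving 59.
Term 27 comes from subsequence C (its 7th entry): 36.
The 28th slot belongs to subsequence D; its 7th term is 19683.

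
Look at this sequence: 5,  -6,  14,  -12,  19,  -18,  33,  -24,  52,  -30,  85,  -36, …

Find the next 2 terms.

The terms cycle through 2 interleaved subsequences.
Track A = 5, 14, 19, 33, 52, 85: a Fibonacci-like recurrence a_n = a_{n-1} + a_{n-2}.
Track B = -6, -12, -18, -24, -30, -36: subtracting 6 each time.
Position 13 falls in track A as its term 7, giving 137.
Term 14 comes from track B (its 7th entry): -42.

137, -42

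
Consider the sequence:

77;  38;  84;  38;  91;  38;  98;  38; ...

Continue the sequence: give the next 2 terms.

105, 38

Odd-indexed and even-indexed terms follow separate rules.
Track A: 77, 84, 91, 98. Adding 7 each time.
Track B: 38, 38, 38, 38. Always 38.
The 9th slot belongs to track A; its 5th term is 105.
Position 10 → track B, term 5 = 38.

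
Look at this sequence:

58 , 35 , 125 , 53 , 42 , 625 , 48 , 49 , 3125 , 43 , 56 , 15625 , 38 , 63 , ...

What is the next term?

78125

The terms cycle through 3 interleaved subsequences.
Subsequence A: 58, 53, 48, 43, 38. Arithmetic, step −5.
Subsequence B: 35, 42, 49, 56, 63. Arithmetic, step +7.
Subsequence C: 125, 625, 3125, 15625. Successive powers of 5.
Position 15 → subsequence C, term 5 = 78125.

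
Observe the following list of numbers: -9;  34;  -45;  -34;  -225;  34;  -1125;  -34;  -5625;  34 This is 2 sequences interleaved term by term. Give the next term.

-28125

Taking every 2nd term gives 2 separate tracks.
Track A: -9, -45, -225, -1125, -5625 (geometric with ratio 5).
Track B: 34, -34, 34, -34, 34 (the oscillation 34·(−1)^(n+1)).
Position 11 → track A, term 6 = -28125.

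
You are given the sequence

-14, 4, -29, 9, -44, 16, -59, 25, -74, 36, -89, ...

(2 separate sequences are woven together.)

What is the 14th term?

64

Positions 1, 3, 5, … form one subsequence and positions 2, 4, 6, … form another.
Subsequence A: -14, -29, -44, -59, -74, -89 — subtracting 15 each time.
Subsequence B: 4, 9, 16, 25, 36 — consecutive squares n² from n = 2.
Term 14 comes from subsequence B (its 7th entry): 64.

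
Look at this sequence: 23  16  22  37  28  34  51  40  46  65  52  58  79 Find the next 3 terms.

64, 70, 93

The slot pattern repeats as ABB (period 3), so there are 2 interleaved tracks.
Subsequence A: 23, 37, 51, 65, 79 (arithmetic, step +14).
Subsequence B: 16, 22, 28, 34, 40, 46, 52, 58 (arithmetic with common difference +6).
Position 14 falls in subsequence B as its term 9, giving 64.
The 15th slot belongs to subsequence B; its 10th term is 70.
Term 16 comes from subsequence A (its 6th entry): 93.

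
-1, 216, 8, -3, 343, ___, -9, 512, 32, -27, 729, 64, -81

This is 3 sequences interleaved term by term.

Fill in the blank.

The terms cycle through 3 interleaved subsequences.
Track A is -1, -3, -9, -27, -81, which is a geometric progression (common ratio 3).
Track B is 216, 343, 512, 729, which is perfect cubes starting at 6³.
Track C is 8, ?, 32, 64, which is powers of 2.
So the missing entry in track C is 16.

16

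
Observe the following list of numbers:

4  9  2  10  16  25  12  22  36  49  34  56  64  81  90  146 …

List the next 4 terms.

Positions follow the repeating pattern AABB; grouping by letter gives 2 tracks.
Stream A: 4, 9, 16, 25, 36, 49, 64, 81. Perfect squares starting at 2².
Stream B: 2, 10, 12, 22, 34, 56, 90, 146. A Fibonacci-like recurrence a_n = a_{n-1} + a_{n-2}.
The 17th slot belongs to stream A; its 9th term is 100.
Position 18 → stream A, term 10 = 121.
Position 19 falls in stream B as its term 9, giving 236.
Position 20 → stream B, term 10 = 382.

100, 121, 236, 382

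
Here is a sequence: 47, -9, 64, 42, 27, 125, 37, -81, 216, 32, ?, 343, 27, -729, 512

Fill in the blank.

Read the sequence 3 terms at a time; column i is its own pattern.
Subsequence A is 47, 42, 37, 32, 27, which is linear: a_n = 52 − 5·n.
Subsequence B is -9, 27, -81, ?, -729, which is geometric with ratio -3.
Subsequence C is 64, 125, 216, 343, 512, which is the cubes 4³, 5³, 6³, ….
So the missing entry in subsequence B is 243.

243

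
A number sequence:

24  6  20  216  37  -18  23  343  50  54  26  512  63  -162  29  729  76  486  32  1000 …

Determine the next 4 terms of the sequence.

Split by position mod 4: positions 1, 5, 9, … form one track, and each other residue class forms its own.
Subsequence A: 24, 37, 50, 63, 76 — linear: a_n = 11 + 13·n.
Subsequence B: 6, -18, 54, -162, 486 — geometric with ratio -3.
Subsequence C: 20, 23, 26, 29, 32 — adding 3 each time.
Subsequence D: 216, 343, 512, 729, 1000 — the cubes 6³, 7³, 8³, ….
The 21st slot belongs to subsequence A; its 6th term is 89.
The 22nd slot belongs to subsequence B; its 6th term is -1458.
Term 23 comes from subsequence C (its 6th entry): 35.
Position 24 → subsequence D, term 6 = 1331.

89, -1458, 35, 1331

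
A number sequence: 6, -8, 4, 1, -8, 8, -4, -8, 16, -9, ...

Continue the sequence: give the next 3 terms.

-8, 32, -14

Taking every 3rd term gives 3 separate tracks.
Subsequence A = 6, 1, -4, -9: arithmetic with common difference −5.
Subsequence B = -8, -8, -8: always -8.
Subsequence C = 4, 8, 16: powers of 2.
The 11th slot belongs to subsequence B; its 4th term is -8.
Term 12 comes from subsequence C (its 4th entry): 32.
The 13th slot belongs to subsequence A; its 5th term is -14.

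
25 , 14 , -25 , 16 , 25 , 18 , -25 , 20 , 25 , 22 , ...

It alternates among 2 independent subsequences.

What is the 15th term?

-25

Taking every 2nd term gives 2 separate tracks.
Subsequence A: 25, -25, 25, -25, 25 — the oscillation 25·(−1)^(n+1).
Subsequence B: 14, 16, 18, 20, 22 — arithmetic, step +2.
Position 15 falls in subsequence A as its term 8, giving -25.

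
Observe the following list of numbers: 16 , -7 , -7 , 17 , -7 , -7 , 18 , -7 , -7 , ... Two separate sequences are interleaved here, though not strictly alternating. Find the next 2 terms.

19, -7

Positions follow the repeating pattern ABB; grouping by letter gives 2 tracks.
Subsequence A: 16, 17, 18 (linear: a_n = 15 + n).
Subsequence B: -7, -7, -7, -7, -7, -7 (always -7).
Term 10 comes from subsequence A (its 4th entry): 19.
The 11th slot belongs to subsequence B; its 7th term is -7.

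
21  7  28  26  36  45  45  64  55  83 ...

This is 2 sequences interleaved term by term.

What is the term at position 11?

66

Positions 1, 3, 5, … form one subsequence and positions 2, 4, 6, … form another.
Track A: 21, 28, 36, 45, 55. Triangular numbers n(n+1)/2 for n = 6, 7, ….
Track B: 7, 26, 45, 64, 83. Arithmetic, step +19.
The 11th slot belongs to track A; its 6th term is 66.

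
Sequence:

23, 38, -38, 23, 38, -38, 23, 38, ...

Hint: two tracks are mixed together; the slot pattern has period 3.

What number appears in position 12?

-38

The slot pattern repeats as ABB (period 3), so there are 2 interleaved tracks.
Track A: 23, 23, 23 (constant 23).
Track B: 38, -38, 38, -38, 38 (oscillating between 38 and -38).
Term 12 comes from track B (its 8th entry): -38.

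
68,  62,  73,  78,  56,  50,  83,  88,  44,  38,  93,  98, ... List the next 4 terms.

Positions follow the repeating pattern AABB; grouping by letter gives 2 tracks.
Subsequence A: 68, 62, 56, 50, 44, 38 — arithmetic, step −6.
Subsequence B: 73, 78, 83, 88, 93, 98 — arithmetic, step +5.
Term 13 comes from subsequence A (its 7th entry): 32.
Position 14 → subsequence A, term 8 = 26.
Position 15 falls in subsequence B as its term 7, giving 103.
Position 16 falls in subsequence B as its term 8, giving 108.

32, 26, 103, 108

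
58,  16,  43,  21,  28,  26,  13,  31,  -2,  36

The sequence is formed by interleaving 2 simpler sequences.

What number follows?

-17

Taking every 2nd term gives 2 separate tracks.
Subsequence A: 58, 43, 28, 13, -2 — subtracting 15 each time.
Subsequence B: 16, 21, 26, 31, 36 — arithmetic, step +5.
The 11th slot belongs to subsequence A; its 6th term is -17.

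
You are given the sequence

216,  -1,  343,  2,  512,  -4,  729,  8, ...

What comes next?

Split by position mod 2 into 2 tracks.
Stream A = 216, 343, 512, 729: perfect cubes starting at 6³.
Stream B = -1, 2, -4, 8: geometric, ×-2 each step.
Position 9 falls in stream A as its term 5, giving 1000.

1000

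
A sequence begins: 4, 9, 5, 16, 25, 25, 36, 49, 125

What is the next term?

64

Positions follow the repeating pattern AAB; grouping by letter gives 2 tracks.
Subsequence A: 4, 9, 16, 25, 36, 49. Consecutive squares n² from n = 2.
Subsequence B: 5, 25, 125. Powers 5^1, 5^2, 5^3, ….
The 10th slot belongs to subsequence A; its 7th term is 64.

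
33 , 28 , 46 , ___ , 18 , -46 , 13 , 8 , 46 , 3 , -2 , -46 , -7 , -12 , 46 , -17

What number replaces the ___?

23

Positions follow the repeating pattern AAB; grouping by letter gives 2 tracks.
Stream A: 33, 28, ?, 18, 13, 8, 3, -2, -7, -12, -17. Arithmetic with common difference −5.
Stream B: 46, -46, 46, -46, 46. Alternating ±46.
The gap is stream A's term 3; the rule gives 23.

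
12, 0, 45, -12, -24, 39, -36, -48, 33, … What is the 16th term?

Positions follow the repeating pattern AAB; grouping by letter gives 2 tracks.
Track A = 12, 0, -12, -24, -36, -48: arithmetic with common difference −12.
Track B = 45, 39, 33: linear: a_n = 51 − 6·n.
Position 16 falls in track A as its term 11, giving -108.

-108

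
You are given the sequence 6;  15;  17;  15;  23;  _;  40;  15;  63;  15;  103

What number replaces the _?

15

Split by position mod 2 into 2 tracks.
Track A = 6, 17, 23, 40, 63, 103: each term equals the sum of the previous two.
Track B = 15, 15, ?, 15, 15: constant 15.
Track B's pattern makes the blank 15.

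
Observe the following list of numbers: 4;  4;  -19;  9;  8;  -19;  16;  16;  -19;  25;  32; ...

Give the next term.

-19

Taking every 3rd term gives 3 separate tracks.
Subsequence A: 4, 9, 16, 25 (the squares 2², 3², 4², …).
Subsequence B: 4, 8, 16, 32 (powers of 2).
Subsequence C: -19, -19, -19 (the constant sequence -19).
Term 12 comes from subsequence C (its 4th entry): -19.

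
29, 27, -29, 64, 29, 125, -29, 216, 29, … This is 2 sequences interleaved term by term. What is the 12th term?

Positions 1, 3, 5, … form one subsequence and positions 2, 4, 6, … form another.
Stream A = 29, -29, 29, -29, 29: oscillating between 29 and -29.
Stream B = 27, 64, 125, 216: consecutive cubes n³ from n = 3.
The 12th slot belongs to stream B; its 6th term is 512.

512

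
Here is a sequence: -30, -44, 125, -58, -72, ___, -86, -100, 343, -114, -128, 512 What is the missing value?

216

The slot pattern repeats as AAB (period 3), so there are 2 interleaved tracks.
Subsequence A: -30, -44, -58, -72, -86, -100, -114, -128 (subtracting 14 each time).
Subsequence B: 125, ?, 343, 512 (perfect cubes starting at 5³).
The gap is subsequence B's term 2; the rule gives 216.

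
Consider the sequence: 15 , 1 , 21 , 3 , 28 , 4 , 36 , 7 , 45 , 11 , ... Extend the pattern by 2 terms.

The terms cycle through 2 interleaved subsequences.
Track A is 15, 21, 28, 36, 45, which is the triangular numbers T_5, T_6, ….
Track B is 1, 3, 4, 7, 11, which is each term equals the sum of the previous two.
Term 11 comes from track A (its 6th entry): 55.
Term 12 comes from track B (its 6th entry): 18.

55, 18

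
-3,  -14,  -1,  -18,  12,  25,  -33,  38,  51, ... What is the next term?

The slot pattern repeats as ABB (period 3), so there are 2 interleaved tracks.
Stream A = -3, -18, -33: subtracting 15 each time.
Stream B = -14, -1, 12, 25, 38, 51: arithmetic with common difference +13.
Position 10 → stream A, term 4 = -48.

-48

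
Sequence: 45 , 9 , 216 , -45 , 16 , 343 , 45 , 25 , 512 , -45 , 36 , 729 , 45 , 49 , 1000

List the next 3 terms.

The terms cycle through 3 interleaved subsequences.
Track A: 45, -45, 45, -45, 45. The oscillation 45·(−1)^(n+1).
Track B: 9, 16, 25, 36, 49. Consecutive squares n² from n = 3.
Track C: 216, 343, 512, 729, 1000. The cubes 6³, 7³, 8³, ….
Term 16 comes from track A (its 6th entry): -45.
The 17th slot belongs to track B; its 6th term is 64.
Position 18 → track C, term 6 = 1331.

-45, 64, 1331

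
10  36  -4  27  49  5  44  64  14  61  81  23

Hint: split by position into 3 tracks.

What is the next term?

78

Read the sequence 3 terms at a time; column i is its own pattern.
Subsequence A: 10, 27, 44, 61 (arithmetic, step +17).
Subsequence B: 36, 49, 64, 81 (consecutive squares n² from n = 6).
Subsequence C: -4, 5, 14, 23 (arithmetic, step +9).
Term 13 comes from subsequence A (its 5th entry): 78.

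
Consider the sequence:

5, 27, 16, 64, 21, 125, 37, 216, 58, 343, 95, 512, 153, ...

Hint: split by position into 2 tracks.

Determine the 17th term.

401

Odd-indexed and even-indexed terms follow separate rules.
Track A is 5, 16, 21, 37, 58, 95, 153, which is each term equals the sum of the previous two.
Track B is 27, 64, 125, 216, 343, 512, which is perfect cubes starting at 3³.
The 17th slot belongs to track A; its 9th term is 401.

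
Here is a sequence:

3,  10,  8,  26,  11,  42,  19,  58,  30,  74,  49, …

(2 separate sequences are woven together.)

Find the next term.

90

Split by position mod 2 into 2 tracks.
Track A = 3, 8, 11, 19, 30, 49: Fibonacci-style (each term is the sum of the two before it).
Track B = 10, 26, 42, 58, 74: arithmetic with common difference +16.
Term 12 comes from track B (its 6th entry): 90.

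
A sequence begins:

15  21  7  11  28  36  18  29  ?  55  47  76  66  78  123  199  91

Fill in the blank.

45

Reading positions in blocks of 4 reveals the pattern AABB — 2 tracks woven together.
Stream A: 15, 21, 28, 36, ?, 55, 66, 78, 91 — the triangular numbers T_5, T_6, ….
Stream B: 7, 11, 18, 29, 47, 76, 123, 199 — Fibonacci-style (each term is the sum of the two before it).
The gap is stream A's term 5; the rule gives 45.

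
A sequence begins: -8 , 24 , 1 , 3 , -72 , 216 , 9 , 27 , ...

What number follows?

Positions follow the repeating pattern AABB; grouping by letter gives 2 tracks.
Subsequence A is -8, 24, -72, 216, which is a geometric progression (common ratio -3).
Subsequence B is 1, 3, 9, 27, which is powers 3^0, 3^1, 3^2, ….
The 9th slot belongs to subsequence A; its 5th term is -648.

-648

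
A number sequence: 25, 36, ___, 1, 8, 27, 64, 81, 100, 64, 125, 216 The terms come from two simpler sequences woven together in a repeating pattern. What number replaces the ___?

The slot pattern repeats as AAABBB (period 6), so there are 2 interleaved tracks.
Subsequence A: 25, 36, ?, 64, 81, 100 (consecutive squares n² from n = 5).
Subsequence B: 1, 8, 27, 64, 125, 216 (the cubes 1³, 2³, 3³, …).
The gap is subsequence A's term 3; the rule gives 49.

49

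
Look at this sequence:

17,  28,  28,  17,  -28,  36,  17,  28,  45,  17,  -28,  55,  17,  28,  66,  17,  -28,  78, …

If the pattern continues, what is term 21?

91

The terms cycle through 3 interleaved subsequences.
Subsequence A: 17, 17, 17, 17, 17, 17 — the constant sequence 17.
Subsequence B: 28, -28, 28, -28, 28, -28 — the oscillation 28·(−1)^(n+1).
Subsequence C: 28, 36, 45, 55, 66, 78 — the triangular numbers T_7, T_8, ….
Term 21 comes from subsequence C (its 7th entry): 91.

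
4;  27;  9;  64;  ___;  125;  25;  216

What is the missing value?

16

The terms cycle through 2 interleaved subsequences.
Track A is 4, 9, ?, 25, which is the squares 2², 3², 4², ….
Track B is 27, 64, 125, 216, which is perfect cubes starting at 3³.
The gap is track A's term 3; the rule gives 16.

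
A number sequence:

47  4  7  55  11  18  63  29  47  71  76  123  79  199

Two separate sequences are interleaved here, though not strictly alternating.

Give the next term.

322

Positions follow the repeating pattern ABB; grouping by letter gives 2 tracks.
Stream A = 47, 55, 63, 71, 79: arithmetic with common difference +8.
Stream B = 4, 7, 11, 18, 29, 47, 76, 123, 199: Fibonacci-style (each term is the sum of the two before it).
Position 15 → stream B, term 10 = 322.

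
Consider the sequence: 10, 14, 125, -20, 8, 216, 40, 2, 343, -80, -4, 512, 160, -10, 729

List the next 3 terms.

-320, -16, 1000

The terms cycle through 3 interleaved subsequences.
Subsequence A is 10, -20, 40, -80, 160, which is geometric with ratio -2.
Subsequence B is 14, 8, 2, -4, -10, which is linear: a_n = 20 − 6·n.
Subsequence C is 125, 216, 343, 512, 729, which is the cubes 5³, 6³, 7³, ….
Position 16 → subsequence A, term 6 = -320.
Term 17 comes from subsequence B (its 6th entry): -16.
Term 18 comes from subsequence C (its 6th entry): 1000.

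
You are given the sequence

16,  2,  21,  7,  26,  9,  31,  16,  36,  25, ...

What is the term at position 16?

107

Positions 1, 3, 5, … form one subsequence and positions 2, 4, 6, … form another.
Stream A: 16, 21, 26, 31, 36 — arithmetic with common difference +5.
Stream B: 2, 7, 9, 16, 25 — Fibonacci-style (each term is the sum of the two before it).
Position 16 falls in stream B as its term 8, giving 107.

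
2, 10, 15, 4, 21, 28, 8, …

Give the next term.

The slot pattern repeats as ABB (period 3), so there are 2 interleaved tracks.
Stream A: 2, 4, 8. Powers 2^1, 2^2, 2^3, ….
Stream B: 10, 15, 21, 28. Triangular numbers n(n+1)/2 for n = 4, 5, ….
The 8th slot belongs to stream B; its 5th term is 36.

36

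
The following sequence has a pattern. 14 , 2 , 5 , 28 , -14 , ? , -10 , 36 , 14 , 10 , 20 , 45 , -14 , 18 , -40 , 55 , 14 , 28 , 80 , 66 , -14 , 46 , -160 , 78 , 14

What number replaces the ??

8

Taking every 4th term gives 4 separate tracks.
Track A: 14, -14, 14, -14, 14, -14, 14 — the oscillation 14·(−1)^(n+1).
Track B: 2, ?, 10, 18, 28, 46 — each term equals the sum of the previous two.
Track C: 5, -10, 20, -40, 80, -160 — a geometric progression (common ratio -2).
Track D: 28, 36, 45, 55, 66, 78 — triangular numbers starting at T_7.
The gap is track B's term 2; the rule gives 8.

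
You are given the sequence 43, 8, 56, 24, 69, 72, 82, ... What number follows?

Positions 1, 3, 5, … form one subsequence and positions 2, 4, 6, … form another.
Track A: 43, 56, 69, 82. Arithmetic with common difference +13.
Track B: 8, 24, 72. Geometric with ratio 3.
The 8th slot belongs to track B; its 4th term is 216.

216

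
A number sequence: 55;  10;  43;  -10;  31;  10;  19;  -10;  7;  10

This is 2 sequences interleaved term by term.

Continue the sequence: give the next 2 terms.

-5, -10

Split by position mod 2 into 2 tracks.
Subsequence A: 55, 43, 31, 19, 7 (arithmetic with common difference −12).
Subsequence B: 10, -10, 10, -10, 10 (alternating ±10).
Term 11 comes from subsequence A (its 6th entry): -5.
Term 12 comes from subsequence B (its 6th entry): -10.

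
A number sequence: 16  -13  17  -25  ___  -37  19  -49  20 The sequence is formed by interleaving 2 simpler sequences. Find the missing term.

18

Odd-indexed and even-indexed terms follow separate rules.
Track A = 16, 17, ?, 19, 20: arithmetic with common difference +1.
Track B = -13, -25, -37, -49: linear: a_n = -1 − 12·n.
Track A's pattern makes the blank 18.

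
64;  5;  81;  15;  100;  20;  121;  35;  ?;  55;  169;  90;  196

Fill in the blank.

144

Odd-indexed and even-indexed terms follow separate rules.
Track A: 64, 81, 100, 121, ?, 169, 196 — perfect squares starting at 8².
Track B: 5, 15, 20, 35, 55, 90 — each term equals the sum of the previous two.
Filling track A at index 5 by its rule yields 144.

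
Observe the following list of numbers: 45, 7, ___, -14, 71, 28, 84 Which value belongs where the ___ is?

The terms cycle through 2 interleaved subsequences.
Track A: 45, ?, 71, 84 (adding 13 each time).
Track B: 7, -14, 28 (geometric, ×-2 each step).
The gap is track A's term 2; the rule gives 58.

58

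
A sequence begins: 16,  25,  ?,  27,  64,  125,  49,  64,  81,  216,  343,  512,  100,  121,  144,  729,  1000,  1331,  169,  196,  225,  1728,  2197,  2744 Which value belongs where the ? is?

Positions follow the repeating pattern AAABBB; grouping by letter gives 2 tracks.
Stream A is 16, 25, ?, 49, 64, 81, 100, 121, 144, 169, 196, 225, which is the squares 4², 5², 6², ….
Stream B is 27, 64, 125, 216, 343, 512, 729, 1000, 1331, 1728, 2197, 2744, which is perfect cubes starting at 3³.
Stream A's pattern makes the blank 36.

36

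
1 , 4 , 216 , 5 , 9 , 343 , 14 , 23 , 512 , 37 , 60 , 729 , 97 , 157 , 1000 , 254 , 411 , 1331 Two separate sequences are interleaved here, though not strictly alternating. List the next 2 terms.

The slot pattern repeats as AAB (period 3), so there are 2 interleaved tracks.
Stream A: 1, 4, 5, 9, 14, 23, 37, 60, 97, 157, 254, 411. Each term equals the sum of the previous two.
Stream B: 216, 343, 512, 729, 1000, 1331. Consecutive cubes n³ from n = 6.
Position 19 falls in stream A as its term 13, giving 665.
Term 20 comes from stream A (its 14th entry): 1076.

665, 1076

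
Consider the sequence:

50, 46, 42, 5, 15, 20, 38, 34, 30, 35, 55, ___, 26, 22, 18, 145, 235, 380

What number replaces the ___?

Positions follow the repeating pattern AAABBB; grouping by letter gives 2 tracks.
Track A = 50, 46, 42, 38, 34, 30, 26, 22, 18: arithmetic, step −4.
Track B = 5, 15, 20, 35, 55, ?, 145, 235, 380: each term equals the sum of the previous two.
The gap is track B's term 6; the rule gives 90.

90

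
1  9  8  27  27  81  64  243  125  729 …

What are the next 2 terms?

216, 2187

Odd-indexed and even-indexed terms follow separate rules.
Track A: 1, 8, 27, 64, 125 — the cubes 1³, 2³, 3³, ….
Track B: 9, 27, 81, 243, 729 — successive powers of 3.
Term 11 comes from track A (its 6th entry): 216.
Position 12 → track B, term 6 = 2187.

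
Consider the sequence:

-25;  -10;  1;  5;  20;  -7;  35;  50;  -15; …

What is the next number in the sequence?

Reading positions in blocks of 3 reveals the pattern AAB — 2 tracks woven together.
Track A is -25, -10, 5, 20, 35, 50, which is arithmetic, step +15.
Track B is 1, -7, -15, which is subtracting 8 each time.
Term 10 comes from track A (its 7th entry): 65.

65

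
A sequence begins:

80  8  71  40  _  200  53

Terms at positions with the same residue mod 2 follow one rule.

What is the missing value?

Positions 1, 3, 5, … form one subsequence and positions 2, 4, 6, … form another.
Stream A: 80, 71, ?, 53 — subtracting 9 each time.
Stream B: 8, 40, 200 — a geometric progression (common ratio 5).
The gap is stream A's term 3; the rule gives 62.

62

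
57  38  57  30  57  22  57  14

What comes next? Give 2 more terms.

57, 6

The terms cycle through 2 interleaved subsequences.
Track A is 57, 57, 57, 57, which is the constant sequence 57.
Track B is 38, 30, 22, 14, which is arithmetic, step −8.
The 9th slot belongs to track A; its 5th term is 57.
Position 10 falls in track B as its term 5, giving 6.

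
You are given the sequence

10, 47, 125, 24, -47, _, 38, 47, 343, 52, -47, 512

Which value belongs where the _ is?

Split by position mod 3 into 3 tracks.
Stream A: 10, 24, 38, 52 (linear: a_n = -4 + 14·n).
Stream B: 47, -47, 47, -47 (the oscillation 47·(−1)^(n+1)).
Stream C: 125, ?, 343, 512 (consecutive cubes n³ from n = 5).
So the missing entry in stream C is 216.

216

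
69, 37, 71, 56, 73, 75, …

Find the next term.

75

Odd-indexed and even-indexed terms follow separate rules.
Track A: 69, 71, 73 — arithmetic, step +2.
Track B: 37, 56, 75 — linear: a_n = 18 + 19·n.
Term 7 comes from track A (its 4th entry): 75.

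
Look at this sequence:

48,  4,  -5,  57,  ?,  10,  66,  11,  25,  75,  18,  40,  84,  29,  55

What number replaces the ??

7

Split by position mod 3: positions 1, 4, 7, … form one track, and each other residue class forms its own.
Track A: 48, 57, 66, 75, 84. Arithmetic, step +9.
Track B: 4, ?, 11, 18, 29. Fibonacci-style (each term is the sum of the two before it).
Track C: -5, 10, 25, 40, 55. Arithmetic with common difference +15.
Filling track B at index 2 by its rule yields 7.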